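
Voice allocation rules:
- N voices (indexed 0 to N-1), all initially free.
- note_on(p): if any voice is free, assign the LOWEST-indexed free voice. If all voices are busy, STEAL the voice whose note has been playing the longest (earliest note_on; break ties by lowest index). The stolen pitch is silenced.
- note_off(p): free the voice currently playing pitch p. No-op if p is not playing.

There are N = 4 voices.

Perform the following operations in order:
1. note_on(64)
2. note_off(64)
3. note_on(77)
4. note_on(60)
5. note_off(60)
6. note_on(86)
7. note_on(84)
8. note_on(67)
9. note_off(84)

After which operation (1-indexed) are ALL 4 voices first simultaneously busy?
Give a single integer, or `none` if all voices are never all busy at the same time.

Answer: 8

Derivation:
Op 1: note_on(64): voice 0 is free -> assigned | voices=[64 - - -]
Op 2: note_off(64): free voice 0 | voices=[- - - -]
Op 3: note_on(77): voice 0 is free -> assigned | voices=[77 - - -]
Op 4: note_on(60): voice 1 is free -> assigned | voices=[77 60 - -]
Op 5: note_off(60): free voice 1 | voices=[77 - - -]
Op 6: note_on(86): voice 1 is free -> assigned | voices=[77 86 - -]
Op 7: note_on(84): voice 2 is free -> assigned | voices=[77 86 84 -]
Op 8: note_on(67): voice 3 is free -> assigned | voices=[77 86 84 67]
Op 9: note_off(84): free voice 2 | voices=[77 86 - 67]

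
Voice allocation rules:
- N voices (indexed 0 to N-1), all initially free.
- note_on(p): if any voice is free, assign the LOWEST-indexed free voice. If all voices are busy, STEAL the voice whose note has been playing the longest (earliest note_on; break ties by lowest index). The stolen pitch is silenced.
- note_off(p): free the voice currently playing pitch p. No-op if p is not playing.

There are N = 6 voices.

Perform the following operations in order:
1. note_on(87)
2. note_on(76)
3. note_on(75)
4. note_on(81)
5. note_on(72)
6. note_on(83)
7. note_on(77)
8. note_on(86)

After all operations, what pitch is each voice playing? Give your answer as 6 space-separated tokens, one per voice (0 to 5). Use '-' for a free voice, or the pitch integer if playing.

Op 1: note_on(87): voice 0 is free -> assigned | voices=[87 - - - - -]
Op 2: note_on(76): voice 1 is free -> assigned | voices=[87 76 - - - -]
Op 3: note_on(75): voice 2 is free -> assigned | voices=[87 76 75 - - -]
Op 4: note_on(81): voice 3 is free -> assigned | voices=[87 76 75 81 - -]
Op 5: note_on(72): voice 4 is free -> assigned | voices=[87 76 75 81 72 -]
Op 6: note_on(83): voice 5 is free -> assigned | voices=[87 76 75 81 72 83]
Op 7: note_on(77): all voices busy, STEAL voice 0 (pitch 87, oldest) -> assign | voices=[77 76 75 81 72 83]
Op 8: note_on(86): all voices busy, STEAL voice 1 (pitch 76, oldest) -> assign | voices=[77 86 75 81 72 83]

Answer: 77 86 75 81 72 83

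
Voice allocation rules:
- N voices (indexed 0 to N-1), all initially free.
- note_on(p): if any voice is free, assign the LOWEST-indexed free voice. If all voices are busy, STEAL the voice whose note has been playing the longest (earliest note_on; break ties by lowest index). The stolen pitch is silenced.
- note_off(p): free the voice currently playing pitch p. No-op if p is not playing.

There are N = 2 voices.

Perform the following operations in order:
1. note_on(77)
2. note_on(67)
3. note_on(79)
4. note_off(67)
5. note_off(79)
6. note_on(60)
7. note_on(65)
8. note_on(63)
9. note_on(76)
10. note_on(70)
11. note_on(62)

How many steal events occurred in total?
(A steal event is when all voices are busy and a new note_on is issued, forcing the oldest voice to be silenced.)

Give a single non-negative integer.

Answer: 5

Derivation:
Op 1: note_on(77): voice 0 is free -> assigned | voices=[77 -]
Op 2: note_on(67): voice 1 is free -> assigned | voices=[77 67]
Op 3: note_on(79): all voices busy, STEAL voice 0 (pitch 77, oldest) -> assign | voices=[79 67]
Op 4: note_off(67): free voice 1 | voices=[79 -]
Op 5: note_off(79): free voice 0 | voices=[- -]
Op 6: note_on(60): voice 0 is free -> assigned | voices=[60 -]
Op 7: note_on(65): voice 1 is free -> assigned | voices=[60 65]
Op 8: note_on(63): all voices busy, STEAL voice 0 (pitch 60, oldest) -> assign | voices=[63 65]
Op 9: note_on(76): all voices busy, STEAL voice 1 (pitch 65, oldest) -> assign | voices=[63 76]
Op 10: note_on(70): all voices busy, STEAL voice 0 (pitch 63, oldest) -> assign | voices=[70 76]
Op 11: note_on(62): all voices busy, STEAL voice 1 (pitch 76, oldest) -> assign | voices=[70 62]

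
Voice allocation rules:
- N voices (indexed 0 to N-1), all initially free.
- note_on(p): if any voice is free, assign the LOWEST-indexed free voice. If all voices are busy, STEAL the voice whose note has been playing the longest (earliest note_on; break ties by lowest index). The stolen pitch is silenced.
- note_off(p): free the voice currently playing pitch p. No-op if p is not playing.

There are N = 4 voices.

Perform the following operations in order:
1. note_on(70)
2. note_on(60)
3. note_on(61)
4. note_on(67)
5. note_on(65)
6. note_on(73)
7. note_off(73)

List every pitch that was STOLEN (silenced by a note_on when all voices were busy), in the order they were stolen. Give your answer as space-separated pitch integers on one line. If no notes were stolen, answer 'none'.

Answer: 70 60

Derivation:
Op 1: note_on(70): voice 0 is free -> assigned | voices=[70 - - -]
Op 2: note_on(60): voice 1 is free -> assigned | voices=[70 60 - -]
Op 3: note_on(61): voice 2 is free -> assigned | voices=[70 60 61 -]
Op 4: note_on(67): voice 3 is free -> assigned | voices=[70 60 61 67]
Op 5: note_on(65): all voices busy, STEAL voice 0 (pitch 70, oldest) -> assign | voices=[65 60 61 67]
Op 6: note_on(73): all voices busy, STEAL voice 1 (pitch 60, oldest) -> assign | voices=[65 73 61 67]
Op 7: note_off(73): free voice 1 | voices=[65 - 61 67]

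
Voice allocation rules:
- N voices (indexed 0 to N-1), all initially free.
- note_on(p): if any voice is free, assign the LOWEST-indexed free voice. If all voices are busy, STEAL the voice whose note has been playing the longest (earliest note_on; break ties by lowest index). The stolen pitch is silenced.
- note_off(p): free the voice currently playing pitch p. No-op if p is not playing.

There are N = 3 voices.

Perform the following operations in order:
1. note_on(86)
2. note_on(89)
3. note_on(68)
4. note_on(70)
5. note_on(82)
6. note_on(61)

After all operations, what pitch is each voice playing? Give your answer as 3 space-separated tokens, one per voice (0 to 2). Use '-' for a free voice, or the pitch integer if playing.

Op 1: note_on(86): voice 0 is free -> assigned | voices=[86 - -]
Op 2: note_on(89): voice 1 is free -> assigned | voices=[86 89 -]
Op 3: note_on(68): voice 2 is free -> assigned | voices=[86 89 68]
Op 4: note_on(70): all voices busy, STEAL voice 0 (pitch 86, oldest) -> assign | voices=[70 89 68]
Op 5: note_on(82): all voices busy, STEAL voice 1 (pitch 89, oldest) -> assign | voices=[70 82 68]
Op 6: note_on(61): all voices busy, STEAL voice 2 (pitch 68, oldest) -> assign | voices=[70 82 61]

Answer: 70 82 61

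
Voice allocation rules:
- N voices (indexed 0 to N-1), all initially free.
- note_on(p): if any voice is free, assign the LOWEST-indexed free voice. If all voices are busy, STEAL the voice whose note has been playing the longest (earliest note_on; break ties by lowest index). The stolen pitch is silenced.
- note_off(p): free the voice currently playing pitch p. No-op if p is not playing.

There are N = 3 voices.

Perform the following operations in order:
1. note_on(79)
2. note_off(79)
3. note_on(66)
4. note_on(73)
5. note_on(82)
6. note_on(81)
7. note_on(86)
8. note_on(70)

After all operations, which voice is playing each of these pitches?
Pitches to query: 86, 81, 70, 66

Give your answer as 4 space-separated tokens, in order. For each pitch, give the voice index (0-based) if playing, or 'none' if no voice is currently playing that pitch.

Answer: 1 0 2 none

Derivation:
Op 1: note_on(79): voice 0 is free -> assigned | voices=[79 - -]
Op 2: note_off(79): free voice 0 | voices=[- - -]
Op 3: note_on(66): voice 0 is free -> assigned | voices=[66 - -]
Op 4: note_on(73): voice 1 is free -> assigned | voices=[66 73 -]
Op 5: note_on(82): voice 2 is free -> assigned | voices=[66 73 82]
Op 6: note_on(81): all voices busy, STEAL voice 0 (pitch 66, oldest) -> assign | voices=[81 73 82]
Op 7: note_on(86): all voices busy, STEAL voice 1 (pitch 73, oldest) -> assign | voices=[81 86 82]
Op 8: note_on(70): all voices busy, STEAL voice 2 (pitch 82, oldest) -> assign | voices=[81 86 70]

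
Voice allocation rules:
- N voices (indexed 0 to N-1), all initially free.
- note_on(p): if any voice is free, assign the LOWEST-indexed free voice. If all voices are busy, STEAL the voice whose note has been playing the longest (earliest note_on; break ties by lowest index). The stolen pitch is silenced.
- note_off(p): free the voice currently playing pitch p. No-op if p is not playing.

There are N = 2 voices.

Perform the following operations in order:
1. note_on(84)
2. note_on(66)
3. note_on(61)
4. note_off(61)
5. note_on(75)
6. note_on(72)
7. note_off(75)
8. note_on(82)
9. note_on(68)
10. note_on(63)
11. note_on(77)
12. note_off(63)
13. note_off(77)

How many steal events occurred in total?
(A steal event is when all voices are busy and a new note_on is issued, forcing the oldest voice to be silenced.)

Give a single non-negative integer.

Answer: 5

Derivation:
Op 1: note_on(84): voice 0 is free -> assigned | voices=[84 -]
Op 2: note_on(66): voice 1 is free -> assigned | voices=[84 66]
Op 3: note_on(61): all voices busy, STEAL voice 0 (pitch 84, oldest) -> assign | voices=[61 66]
Op 4: note_off(61): free voice 0 | voices=[- 66]
Op 5: note_on(75): voice 0 is free -> assigned | voices=[75 66]
Op 6: note_on(72): all voices busy, STEAL voice 1 (pitch 66, oldest) -> assign | voices=[75 72]
Op 7: note_off(75): free voice 0 | voices=[- 72]
Op 8: note_on(82): voice 0 is free -> assigned | voices=[82 72]
Op 9: note_on(68): all voices busy, STEAL voice 1 (pitch 72, oldest) -> assign | voices=[82 68]
Op 10: note_on(63): all voices busy, STEAL voice 0 (pitch 82, oldest) -> assign | voices=[63 68]
Op 11: note_on(77): all voices busy, STEAL voice 1 (pitch 68, oldest) -> assign | voices=[63 77]
Op 12: note_off(63): free voice 0 | voices=[- 77]
Op 13: note_off(77): free voice 1 | voices=[- -]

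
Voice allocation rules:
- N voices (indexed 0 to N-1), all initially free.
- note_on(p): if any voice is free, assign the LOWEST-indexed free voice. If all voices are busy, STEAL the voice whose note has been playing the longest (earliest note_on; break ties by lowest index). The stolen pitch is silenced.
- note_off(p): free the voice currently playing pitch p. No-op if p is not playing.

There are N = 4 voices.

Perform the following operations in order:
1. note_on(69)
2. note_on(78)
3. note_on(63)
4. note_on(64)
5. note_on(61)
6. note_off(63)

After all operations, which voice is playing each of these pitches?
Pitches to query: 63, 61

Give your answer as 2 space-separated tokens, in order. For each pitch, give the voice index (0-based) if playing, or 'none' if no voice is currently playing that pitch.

Op 1: note_on(69): voice 0 is free -> assigned | voices=[69 - - -]
Op 2: note_on(78): voice 1 is free -> assigned | voices=[69 78 - -]
Op 3: note_on(63): voice 2 is free -> assigned | voices=[69 78 63 -]
Op 4: note_on(64): voice 3 is free -> assigned | voices=[69 78 63 64]
Op 5: note_on(61): all voices busy, STEAL voice 0 (pitch 69, oldest) -> assign | voices=[61 78 63 64]
Op 6: note_off(63): free voice 2 | voices=[61 78 - 64]

Answer: none 0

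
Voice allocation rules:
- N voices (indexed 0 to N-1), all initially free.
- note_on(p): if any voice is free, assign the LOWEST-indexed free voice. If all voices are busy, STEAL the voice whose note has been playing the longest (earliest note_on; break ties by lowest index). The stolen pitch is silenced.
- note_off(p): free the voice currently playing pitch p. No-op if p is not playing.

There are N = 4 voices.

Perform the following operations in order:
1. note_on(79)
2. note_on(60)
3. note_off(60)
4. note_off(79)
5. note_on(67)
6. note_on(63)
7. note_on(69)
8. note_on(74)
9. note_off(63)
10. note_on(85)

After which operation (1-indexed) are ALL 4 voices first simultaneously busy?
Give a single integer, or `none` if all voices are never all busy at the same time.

Answer: 8

Derivation:
Op 1: note_on(79): voice 0 is free -> assigned | voices=[79 - - -]
Op 2: note_on(60): voice 1 is free -> assigned | voices=[79 60 - -]
Op 3: note_off(60): free voice 1 | voices=[79 - - -]
Op 4: note_off(79): free voice 0 | voices=[- - - -]
Op 5: note_on(67): voice 0 is free -> assigned | voices=[67 - - -]
Op 6: note_on(63): voice 1 is free -> assigned | voices=[67 63 - -]
Op 7: note_on(69): voice 2 is free -> assigned | voices=[67 63 69 -]
Op 8: note_on(74): voice 3 is free -> assigned | voices=[67 63 69 74]
Op 9: note_off(63): free voice 1 | voices=[67 - 69 74]
Op 10: note_on(85): voice 1 is free -> assigned | voices=[67 85 69 74]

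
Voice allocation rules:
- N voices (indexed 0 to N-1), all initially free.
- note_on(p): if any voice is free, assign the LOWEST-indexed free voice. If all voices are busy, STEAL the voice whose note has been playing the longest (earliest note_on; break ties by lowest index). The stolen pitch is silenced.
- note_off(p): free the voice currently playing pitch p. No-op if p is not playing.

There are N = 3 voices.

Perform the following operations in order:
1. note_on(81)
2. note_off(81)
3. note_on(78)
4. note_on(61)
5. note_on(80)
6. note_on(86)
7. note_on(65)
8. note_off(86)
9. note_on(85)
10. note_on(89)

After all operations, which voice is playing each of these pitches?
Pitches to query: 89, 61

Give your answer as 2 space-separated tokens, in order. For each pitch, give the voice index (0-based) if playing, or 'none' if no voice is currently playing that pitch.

Answer: 2 none

Derivation:
Op 1: note_on(81): voice 0 is free -> assigned | voices=[81 - -]
Op 2: note_off(81): free voice 0 | voices=[- - -]
Op 3: note_on(78): voice 0 is free -> assigned | voices=[78 - -]
Op 4: note_on(61): voice 1 is free -> assigned | voices=[78 61 -]
Op 5: note_on(80): voice 2 is free -> assigned | voices=[78 61 80]
Op 6: note_on(86): all voices busy, STEAL voice 0 (pitch 78, oldest) -> assign | voices=[86 61 80]
Op 7: note_on(65): all voices busy, STEAL voice 1 (pitch 61, oldest) -> assign | voices=[86 65 80]
Op 8: note_off(86): free voice 0 | voices=[- 65 80]
Op 9: note_on(85): voice 0 is free -> assigned | voices=[85 65 80]
Op 10: note_on(89): all voices busy, STEAL voice 2 (pitch 80, oldest) -> assign | voices=[85 65 89]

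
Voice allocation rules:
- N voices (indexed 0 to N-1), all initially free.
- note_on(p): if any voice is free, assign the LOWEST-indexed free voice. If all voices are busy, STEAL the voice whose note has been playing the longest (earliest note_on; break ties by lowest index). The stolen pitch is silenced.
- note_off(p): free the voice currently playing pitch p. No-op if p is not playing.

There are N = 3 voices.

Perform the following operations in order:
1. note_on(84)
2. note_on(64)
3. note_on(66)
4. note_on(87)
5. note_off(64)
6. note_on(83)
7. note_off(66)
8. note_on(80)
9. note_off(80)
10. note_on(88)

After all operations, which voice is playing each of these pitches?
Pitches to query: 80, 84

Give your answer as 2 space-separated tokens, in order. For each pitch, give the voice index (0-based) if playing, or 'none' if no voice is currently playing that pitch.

Op 1: note_on(84): voice 0 is free -> assigned | voices=[84 - -]
Op 2: note_on(64): voice 1 is free -> assigned | voices=[84 64 -]
Op 3: note_on(66): voice 2 is free -> assigned | voices=[84 64 66]
Op 4: note_on(87): all voices busy, STEAL voice 0 (pitch 84, oldest) -> assign | voices=[87 64 66]
Op 5: note_off(64): free voice 1 | voices=[87 - 66]
Op 6: note_on(83): voice 1 is free -> assigned | voices=[87 83 66]
Op 7: note_off(66): free voice 2 | voices=[87 83 -]
Op 8: note_on(80): voice 2 is free -> assigned | voices=[87 83 80]
Op 9: note_off(80): free voice 2 | voices=[87 83 -]
Op 10: note_on(88): voice 2 is free -> assigned | voices=[87 83 88]

Answer: none none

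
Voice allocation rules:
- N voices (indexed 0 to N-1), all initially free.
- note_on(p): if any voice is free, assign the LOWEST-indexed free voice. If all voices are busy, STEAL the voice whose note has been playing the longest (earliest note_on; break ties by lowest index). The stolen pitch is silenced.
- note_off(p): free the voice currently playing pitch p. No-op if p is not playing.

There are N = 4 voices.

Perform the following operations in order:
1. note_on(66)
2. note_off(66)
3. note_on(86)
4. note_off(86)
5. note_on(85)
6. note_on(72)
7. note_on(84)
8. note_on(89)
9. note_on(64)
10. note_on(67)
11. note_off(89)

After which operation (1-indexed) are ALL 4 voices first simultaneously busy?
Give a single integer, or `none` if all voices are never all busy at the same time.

Answer: 8

Derivation:
Op 1: note_on(66): voice 0 is free -> assigned | voices=[66 - - -]
Op 2: note_off(66): free voice 0 | voices=[- - - -]
Op 3: note_on(86): voice 0 is free -> assigned | voices=[86 - - -]
Op 4: note_off(86): free voice 0 | voices=[- - - -]
Op 5: note_on(85): voice 0 is free -> assigned | voices=[85 - - -]
Op 6: note_on(72): voice 1 is free -> assigned | voices=[85 72 - -]
Op 7: note_on(84): voice 2 is free -> assigned | voices=[85 72 84 -]
Op 8: note_on(89): voice 3 is free -> assigned | voices=[85 72 84 89]
Op 9: note_on(64): all voices busy, STEAL voice 0 (pitch 85, oldest) -> assign | voices=[64 72 84 89]
Op 10: note_on(67): all voices busy, STEAL voice 1 (pitch 72, oldest) -> assign | voices=[64 67 84 89]
Op 11: note_off(89): free voice 3 | voices=[64 67 84 -]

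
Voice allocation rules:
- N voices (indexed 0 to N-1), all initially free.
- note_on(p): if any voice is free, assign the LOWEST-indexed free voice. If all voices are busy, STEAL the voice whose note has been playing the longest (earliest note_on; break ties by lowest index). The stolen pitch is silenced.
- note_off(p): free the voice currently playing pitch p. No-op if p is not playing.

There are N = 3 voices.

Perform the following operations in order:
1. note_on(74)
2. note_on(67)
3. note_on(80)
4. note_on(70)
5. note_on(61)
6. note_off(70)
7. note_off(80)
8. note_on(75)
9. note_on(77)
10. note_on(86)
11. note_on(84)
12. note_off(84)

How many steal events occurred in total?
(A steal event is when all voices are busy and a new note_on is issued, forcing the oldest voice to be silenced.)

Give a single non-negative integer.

Answer: 4

Derivation:
Op 1: note_on(74): voice 0 is free -> assigned | voices=[74 - -]
Op 2: note_on(67): voice 1 is free -> assigned | voices=[74 67 -]
Op 3: note_on(80): voice 2 is free -> assigned | voices=[74 67 80]
Op 4: note_on(70): all voices busy, STEAL voice 0 (pitch 74, oldest) -> assign | voices=[70 67 80]
Op 5: note_on(61): all voices busy, STEAL voice 1 (pitch 67, oldest) -> assign | voices=[70 61 80]
Op 6: note_off(70): free voice 0 | voices=[- 61 80]
Op 7: note_off(80): free voice 2 | voices=[- 61 -]
Op 8: note_on(75): voice 0 is free -> assigned | voices=[75 61 -]
Op 9: note_on(77): voice 2 is free -> assigned | voices=[75 61 77]
Op 10: note_on(86): all voices busy, STEAL voice 1 (pitch 61, oldest) -> assign | voices=[75 86 77]
Op 11: note_on(84): all voices busy, STEAL voice 0 (pitch 75, oldest) -> assign | voices=[84 86 77]
Op 12: note_off(84): free voice 0 | voices=[- 86 77]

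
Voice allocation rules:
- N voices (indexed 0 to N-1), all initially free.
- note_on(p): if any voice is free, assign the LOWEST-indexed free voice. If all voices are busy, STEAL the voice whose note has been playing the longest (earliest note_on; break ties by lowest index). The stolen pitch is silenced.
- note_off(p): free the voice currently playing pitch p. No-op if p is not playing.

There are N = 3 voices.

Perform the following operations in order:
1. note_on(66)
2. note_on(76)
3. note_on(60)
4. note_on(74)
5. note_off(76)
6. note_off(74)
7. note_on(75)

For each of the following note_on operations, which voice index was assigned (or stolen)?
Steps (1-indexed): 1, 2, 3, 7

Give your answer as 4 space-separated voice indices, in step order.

Op 1: note_on(66): voice 0 is free -> assigned | voices=[66 - -]
Op 2: note_on(76): voice 1 is free -> assigned | voices=[66 76 -]
Op 3: note_on(60): voice 2 is free -> assigned | voices=[66 76 60]
Op 4: note_on(74): all voices busy, STEAL voice 0 (pitch 66, oldest) -> assign | voices=[74 76 60]
Op 5: note_off(76): free voice 1 | voices=[74 - 60]
Op 6: note_off(74): free voice 0 | voices=[- - 60]
Op 7: note_on(75): voice 0 is free -> assigned | voices=[75 - 60]

Answer: 0 1 2 0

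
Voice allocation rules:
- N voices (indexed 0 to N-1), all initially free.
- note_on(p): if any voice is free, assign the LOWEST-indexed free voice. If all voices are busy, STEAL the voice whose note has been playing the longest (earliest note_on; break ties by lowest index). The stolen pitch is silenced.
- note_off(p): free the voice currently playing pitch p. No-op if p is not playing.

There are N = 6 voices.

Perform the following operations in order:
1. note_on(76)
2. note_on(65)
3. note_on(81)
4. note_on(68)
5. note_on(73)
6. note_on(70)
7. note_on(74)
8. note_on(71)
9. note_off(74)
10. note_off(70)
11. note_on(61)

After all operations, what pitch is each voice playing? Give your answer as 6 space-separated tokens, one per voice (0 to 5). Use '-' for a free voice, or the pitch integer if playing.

Op 1: note_on(76): voice 0 is free -> assigned | voices=[76 - - - - -]
Op 2: note_on(65): voice 1 is free -> assigned | voices=[76 65 - - - -]
Op 3: note_on(81): voice 2 is free -> assigned | voices=[76 65 81 - - -]
Op 4: note_on(68): voice 3 is free -> assigned | voices=[76 65 81 68 - -]
Op 5: note_on(73): voice 4 is free -> assigned | voices=[76 65 81 68 73 -]
Op 6: note_on(70): voice 5 is free -> assigned | voices=[76 65 81 68 73 70]
Op 7: note_on(74): all voices busy, STEAL voice 0 (pitch 76, oldest) -> assign | voices=[74 65 81 68 73 70]
Op 8: note_on(71): all voices busy, STEAL voice 1 (pitch 65, oldest) -> assign | voices=[74 71 81 68 73 70]
Op 9: note_off(74): free voice 0 | voices=[- 71 81 68 73 70]
Op 10: note_off(70): free voice 5 | voices=[- 71 81 68 73 -]
Op 11: note_on(61): voice 0 is free -> assigned | voices=[61 71 81 68 73 -]

Answer: 61 71 81 68 73 -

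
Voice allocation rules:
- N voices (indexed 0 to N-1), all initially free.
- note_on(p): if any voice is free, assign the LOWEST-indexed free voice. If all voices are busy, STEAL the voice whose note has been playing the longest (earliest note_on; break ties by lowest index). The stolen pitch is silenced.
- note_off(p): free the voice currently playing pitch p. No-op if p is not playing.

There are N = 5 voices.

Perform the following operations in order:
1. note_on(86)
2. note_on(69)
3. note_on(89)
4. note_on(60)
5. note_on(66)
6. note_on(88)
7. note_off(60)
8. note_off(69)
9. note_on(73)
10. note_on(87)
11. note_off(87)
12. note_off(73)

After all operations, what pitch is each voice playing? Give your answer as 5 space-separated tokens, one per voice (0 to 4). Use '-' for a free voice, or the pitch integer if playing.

Answer: 88 - 89 - 66

Derivation:
Op 1: note_on(86): voice 0 is free -> assigned | voices=[86 - - - -]
Op 2: note_on(69): voice 1 is free -> assigned | voices=[86 69 - - -]
Op 3: note_on(89): voice 2 is free -> assigned | voices=[86 69 89 - -]
Op 4: note_on(60): voice 3 is free -> assigned | voices=[86 69 89 60 -]
Op 5: note_on(66): voice 4 is free -> assigned | voices=[86 69 89 60 66]
Op 6: note_on(88): all voices busy, STEAL voice 0 (pitch 86, oldest) -> assign | voices=[88 69 89 60 66]
Op 7: note_off(60): free voice 3 | voices=[88 69 89 - 66]
Op 8: note_off(69): free voice 1 | voices=[88 - 89 - 66]
Op 9: note_on(73): voice 1 is free -> assigned | voices=[88 73 89 - 66]
Op 10: note_on(87): voice 3 is free -> assigned | voices=[88 73 89 87 66]
Op 11: note_off(87): free voice 3 | voices=[88 73 89 - 66]
Op 12: note_off(73): free voice 1 | voices=[88 - 89 - 66]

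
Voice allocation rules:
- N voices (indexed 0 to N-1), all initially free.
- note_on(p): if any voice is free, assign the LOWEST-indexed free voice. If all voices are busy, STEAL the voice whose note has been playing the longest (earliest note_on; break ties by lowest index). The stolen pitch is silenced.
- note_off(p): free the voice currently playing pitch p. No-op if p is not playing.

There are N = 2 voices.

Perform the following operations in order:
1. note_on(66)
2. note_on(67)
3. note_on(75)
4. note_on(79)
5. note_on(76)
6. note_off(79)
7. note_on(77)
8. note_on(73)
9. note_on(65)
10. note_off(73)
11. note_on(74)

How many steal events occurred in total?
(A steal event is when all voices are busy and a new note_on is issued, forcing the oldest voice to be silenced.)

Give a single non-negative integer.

Op 1: note_on(66): voice 0 is free -> assigned | voices=[66 -]
Op 2: note_on(67): voice 1 is free -> assigned | voices=[66 67]
Op 3: note_on(75): all voices busy, STEAL voice 0 (pitch 66, oldest) -> assign | voices=[75 67]
Op 4: note_on(79): all voices busy, STEAL voice 1 (pitch 67, oldest) -> assign | voices=[75 79]
Op 5: note_on(76): all voices busy, STEAL voice 0 (pitch 75, oldest) -> assign | voices=[76 79]
Op 6: note_off(79): free voice 1 | voices=[76 -]
Op 7: note_on(77): voice 1 is free -> assigned | voices=[76 77]
Op 8: note_on(73): all voices busy, STEAL voice 0 (pitch 76, oldest) -> assign | voices=[73 77]
Op 9: note_on(65): all voices busy, STEAL voice 1 (pitch 77, oldest) -> assign | voices=[73 65]
Op 10: note_off(73): free voice 0 | voices=[- 65]
Op 11: note_on(74): voice 0 is free -> assigned | voices=[74 65]

Answer: 5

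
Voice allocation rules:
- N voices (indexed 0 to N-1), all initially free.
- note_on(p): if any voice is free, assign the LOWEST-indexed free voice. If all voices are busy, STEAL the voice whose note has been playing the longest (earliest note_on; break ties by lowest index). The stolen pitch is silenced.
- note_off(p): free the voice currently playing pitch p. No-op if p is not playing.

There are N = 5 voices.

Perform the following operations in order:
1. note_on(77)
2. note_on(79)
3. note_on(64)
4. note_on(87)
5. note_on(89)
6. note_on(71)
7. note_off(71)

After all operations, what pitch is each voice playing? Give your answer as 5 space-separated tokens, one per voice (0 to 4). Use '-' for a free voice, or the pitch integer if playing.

Answer: - 79 64 87 89

Derivation:
Op 1: note_on(77): voice 0 is free -> assigned | voices=[77 - - - -]
Op 2: note_on(79): voice 1 is free -> assigned | voices=[77 79 - - -]
Op 3: note_on(64): voice 2 is free -> assigned | voices=[77 79 64 - -]
Op 4: note_on(87): voice 3 is free -> assigned | voices=[77 79 64 87 -]
Op 5: note_on(89): voice 4 is free -> assigned | voices=[77 79 64 87 89]
Op 6: note_on(71): all voices busy, STEAL voice 0 (pitch 77, oldest) -> assign | voices=[71 79 64 87 89]
Op 7: note_off(71): free voice 0 | voices=[- 79 64 87 89]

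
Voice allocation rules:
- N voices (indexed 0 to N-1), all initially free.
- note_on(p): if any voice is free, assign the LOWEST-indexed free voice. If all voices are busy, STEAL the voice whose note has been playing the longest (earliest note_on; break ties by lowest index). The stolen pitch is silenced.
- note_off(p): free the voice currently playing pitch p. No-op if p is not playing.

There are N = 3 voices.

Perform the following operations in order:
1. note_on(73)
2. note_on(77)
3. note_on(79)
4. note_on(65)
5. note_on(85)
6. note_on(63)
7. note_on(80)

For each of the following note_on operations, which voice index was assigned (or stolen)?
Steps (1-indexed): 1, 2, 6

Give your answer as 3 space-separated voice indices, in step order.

Answer: 0 1 2

Derivation:
Op 1: note_on(73): voice 0 is free -> assigned | voices=[73 - -]
Op 2: note_on(77): voice 1 is free -> assigned | voices=[73 77 -]
Op 3: note_on(79): voice 2 is free -> assigned | voices=[73 77 79]
Op 4: note_on(65): all voices busy, STEAL voice 0 (pitch 73, oldest) -> assign | voices=[65 77 79]
Op 5: note_on(85): all voices busy, STEAL voice 1 (pitch 77, oldest) -> assign | voices=[65 85 79]
Op 6: note_on(63): all voices busy, STEAL voice 2 (pitch 79, oldest) -> assign | voices=[65 85 63]
Op 7: note_on(80): all voices busy, STEAL voice 0 (pitch 65, oldest) -> assign | voices=[80 85 63]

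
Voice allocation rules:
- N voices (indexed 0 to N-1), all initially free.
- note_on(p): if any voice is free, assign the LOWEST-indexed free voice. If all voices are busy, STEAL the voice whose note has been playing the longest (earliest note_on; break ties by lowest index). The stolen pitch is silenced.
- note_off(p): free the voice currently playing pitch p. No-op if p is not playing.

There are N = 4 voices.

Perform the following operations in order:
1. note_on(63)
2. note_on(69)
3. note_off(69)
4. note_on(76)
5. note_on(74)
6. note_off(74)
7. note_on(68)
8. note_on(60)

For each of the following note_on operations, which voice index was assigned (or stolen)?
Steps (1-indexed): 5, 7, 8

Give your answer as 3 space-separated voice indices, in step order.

Op 1: note_on(63): voice 0 is free -> assigned | voices=[63 - - -]
Op 2: note_on(69): voice 1 is free -> assigned | voices=[63 69 - -]
Op 3: note_off(69): free voice 1 | voices=[63 - - -]
Op 4: note_on(76): voice 1 is free -> assigned | voices=[63 76 - -]
Op 5: note_on(74): voice 2 is free -> assigned | voices=[63 76 74 -]
Op 6: note_off(74): free voice 2 | voices=[63 76 - -]
Op 7: note_on(68): voice 2 is free -> assigned | voices=[63 76 68 -]
Op 8: note_on(60): voice 3 is free -> assigned | voices=[63 76 68 60]

Answer: 2 2 3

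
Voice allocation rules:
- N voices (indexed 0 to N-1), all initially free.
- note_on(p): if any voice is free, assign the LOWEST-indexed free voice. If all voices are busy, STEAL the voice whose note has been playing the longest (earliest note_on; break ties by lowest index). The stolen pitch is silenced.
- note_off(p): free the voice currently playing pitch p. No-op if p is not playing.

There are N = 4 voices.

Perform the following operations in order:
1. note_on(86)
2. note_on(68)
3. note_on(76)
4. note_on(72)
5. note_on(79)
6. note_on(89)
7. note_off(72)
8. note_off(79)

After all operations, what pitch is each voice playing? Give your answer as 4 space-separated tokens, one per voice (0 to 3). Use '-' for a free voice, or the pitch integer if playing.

Op 1: note_on(86): voice 0 is free -> assigned | voices=[86 - - -]
Op 2: note_on(68): voice 1 is free -> assigned | voices=[86 68 - -]
Op 3: note_on(76): voice 2 is free -> assigned | voices=[86 68 76 -]
Op 4: note_on(72): voice 3 is free -> assigned | voices=[86 68 76 72]
Op 5: note_on(79): all voices busy, STEAL voice 0 (pitch 86, oldest) -> assign | voices=[79 68 76 72]
Op 6: note_on(89): all voices busy, STEAL voice 1 (pitch 68, oldest) -> assign | voices=[79 89 76 72]
Op 7: note_off(72): free voice 3 | voices=[79 89 76 -]
Op 8: note_off(79): free voice 0 | voices=[- 89 76 -]

Answer: - 89 76 -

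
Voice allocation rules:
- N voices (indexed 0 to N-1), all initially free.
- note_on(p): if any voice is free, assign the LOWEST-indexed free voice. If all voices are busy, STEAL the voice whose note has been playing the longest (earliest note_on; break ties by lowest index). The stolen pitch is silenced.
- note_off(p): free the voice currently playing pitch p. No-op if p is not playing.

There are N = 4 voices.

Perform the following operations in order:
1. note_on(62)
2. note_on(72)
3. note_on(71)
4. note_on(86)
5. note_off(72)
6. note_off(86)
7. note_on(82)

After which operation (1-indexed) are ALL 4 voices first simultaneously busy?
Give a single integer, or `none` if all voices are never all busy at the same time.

Op 1: note_on(62): voice 0 is free -> assigned | voices=[62 - - -]
Op 2: note_on(72): voice 1 is free -> assigned | voices=[62 72 - -]
Op 3: note_on(71): voice 2 is free -> assigned | voices=[62 72 71 -]
Op 4: note_on(86): voice 3 is free -> assigned | voices=[62 72 71 86]
Op 5: note_off(72): free voice 1 | voices=[62 - 71 86]
Op 6: note_off(86): free voice 3 | voices=[62 - 71 -]
Op 7: note_on(82): voice 1 is free -> assigned | voices=[62 82 71 -]

Answer: 4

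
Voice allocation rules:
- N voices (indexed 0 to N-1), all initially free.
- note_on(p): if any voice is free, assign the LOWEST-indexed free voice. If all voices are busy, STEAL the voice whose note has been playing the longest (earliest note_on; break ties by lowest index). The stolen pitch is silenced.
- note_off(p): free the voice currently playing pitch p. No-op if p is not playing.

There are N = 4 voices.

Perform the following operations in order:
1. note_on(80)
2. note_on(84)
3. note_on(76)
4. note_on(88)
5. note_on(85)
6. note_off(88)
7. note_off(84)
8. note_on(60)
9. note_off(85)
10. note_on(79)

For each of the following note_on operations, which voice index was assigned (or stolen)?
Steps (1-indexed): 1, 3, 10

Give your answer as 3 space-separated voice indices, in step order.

Answer: 0 2 0

Derivation:
Op 1: note_on(80): voice 0 is free -> assigned | voices=[80 - - -]
Op 2: note_on(84): voice 1 is free -> assigned | voices=[80 84 - -]
Op 3: note_on(76): voice 2 is free -> assigned | voices=[80 84 76 -]
Op 4: note_on(88): voice 3 is free -> assigned | voices=[80 84 76 88]
Op 5: note_on(85): all voices busy, STEAL voice 0 (pitch 80, oldest) -> assign | voices=[85 84 76 88]
Op 6: note_off(88): free voice 3 | voices=[85 84 76 -]
Op 7: note_off(84): free voice 1 | voices=[85 - 76 -]
Op 8: note_on(60): voice 1 is free -> assigned | voices=[85 60 76 -]
Op 9: note_off(85): free voice 0 | voices=[- 60 76 -]
Op 10: note_on(79): voice 0 is free -> assigned | voices=[79 60 76 -]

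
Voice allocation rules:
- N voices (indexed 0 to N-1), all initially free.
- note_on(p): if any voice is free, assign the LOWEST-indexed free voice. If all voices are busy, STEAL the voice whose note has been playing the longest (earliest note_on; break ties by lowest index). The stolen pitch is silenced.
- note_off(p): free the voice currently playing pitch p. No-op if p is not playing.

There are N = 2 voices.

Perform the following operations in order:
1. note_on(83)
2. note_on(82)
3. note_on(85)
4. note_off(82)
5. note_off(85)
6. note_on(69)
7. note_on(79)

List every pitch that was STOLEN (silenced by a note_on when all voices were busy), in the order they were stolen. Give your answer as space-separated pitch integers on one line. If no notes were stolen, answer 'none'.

Answer: 83

Derivation:
Op 1: note_on(83): voice 0 is free -> assigned | voices=[83 -]
Op 2: note_on(82): voice 1 is free -> assigned | voices=[83 82]
Op 3: note_on(85): all voices busy, STEAL voice 0 (pitch 83, oldest) -> assign | voices=[85 82]
Op 4: note_off(82): free voice 1 | voices=[85 -]
Op 5: note_off(85): free voice 0 | voices=[- -]
Op 6: note_on(69): voice 0 is free -> assigned | voices=[69 -]
Op 7: note_on(79): voice 1 is free -> assigned | voices=[69 79]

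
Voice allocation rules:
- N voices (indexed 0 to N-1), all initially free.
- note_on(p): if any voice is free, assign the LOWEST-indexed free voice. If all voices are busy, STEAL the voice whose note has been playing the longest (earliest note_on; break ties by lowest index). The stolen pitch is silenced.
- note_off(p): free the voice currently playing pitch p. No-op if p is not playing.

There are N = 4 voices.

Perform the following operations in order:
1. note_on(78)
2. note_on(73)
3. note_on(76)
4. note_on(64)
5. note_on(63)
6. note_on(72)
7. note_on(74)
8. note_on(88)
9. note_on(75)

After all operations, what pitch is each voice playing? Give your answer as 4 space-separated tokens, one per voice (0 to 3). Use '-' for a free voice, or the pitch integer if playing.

Op 1: note_on(78): voice 0 is free -> assigned | voices=[78 - - -]
Op 2: note_on(73): voice 1 is free -> assigned | voices=[78 73 - -]
Op 3: note_on(76): voice 2 is free -> assigned | voices=[78 73 76 -]
Op 4: note_on(64): voice 3 is free -> assigned | voices=[78 73 76 64]
Op 5: note_on(63): all voices busy, STEAL voice 0 (pitch 78, oldest) -> assign | voices=[63 73 76 64]
Op 6: note_on(72): all voices busy, STEAL voice 1 (pitch 73, oldest) -> assign | voices=[63 72 76 64]
Op 7: note_on(74): all voices busy, STEAL voice 2 (pitch 76, oldest) -> assign | voices=[63 72 74 64]
Op 8: note_on(88): all voices busy, STEAL voice 3 (pitch 64, oldest) -> assign | voices=[63 72 74 88]
Op 9: note_on(75): all voices busy, STEAL voice 0 (pitch 63, oldest) -> assign | voices=[75 72 74 88]

Answer: 75 72 74 88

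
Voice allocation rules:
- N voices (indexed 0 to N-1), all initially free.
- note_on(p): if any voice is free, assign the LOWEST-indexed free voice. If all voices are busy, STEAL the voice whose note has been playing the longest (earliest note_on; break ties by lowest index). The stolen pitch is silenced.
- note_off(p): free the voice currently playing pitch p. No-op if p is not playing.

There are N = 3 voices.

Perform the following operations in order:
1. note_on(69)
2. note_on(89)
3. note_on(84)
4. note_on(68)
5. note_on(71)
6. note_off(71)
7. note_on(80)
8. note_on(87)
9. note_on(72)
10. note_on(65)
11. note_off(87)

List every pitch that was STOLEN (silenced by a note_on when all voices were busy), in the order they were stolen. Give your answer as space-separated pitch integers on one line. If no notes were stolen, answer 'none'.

Op 1: note_on(69): voice 0 is free -> assigned | voices=[69 - -]
Op 2: note_on(89): voice 1 is free -> assigned | voices=[69 89 -]
Op 3: note_on(84): voice 2 is free -> assigned | voices=[69 89 84]
Op 4: note_on(68): all voices busy, STEAL voice 0 (pitch 69, oldest) -> assign | voices=[68 89 84]
Op 5: note_on(71): all voices busy, STEAL voice 1 (pitch 89, oldest) -> assign | voices=[68 71 84]
Op 6: note_off(71): free voice 1 | voices=[68 - 84]
Op 7: note_on(80): voice 1 is free -> assigned | voices=[68 80 84]
Op 8: note_on(87): all voices busy, STEAL voice 2 (pitch 84, oldest) -> assign | voices=[68 80 87]
Op 9: note_on(72): all voices busy, STEAL voice 0 (pitch 68, oldest) -> assign | voices=[72 80 87]
Op 10: note_on(65): all voices busy, STEAL voice 1 (pitch 80, oldest) -> assign | voices=[72 65 87]
Op 11: note_off(87): free voice 2 | voices=[72 65 -]

Answer: 69 89 84 68 80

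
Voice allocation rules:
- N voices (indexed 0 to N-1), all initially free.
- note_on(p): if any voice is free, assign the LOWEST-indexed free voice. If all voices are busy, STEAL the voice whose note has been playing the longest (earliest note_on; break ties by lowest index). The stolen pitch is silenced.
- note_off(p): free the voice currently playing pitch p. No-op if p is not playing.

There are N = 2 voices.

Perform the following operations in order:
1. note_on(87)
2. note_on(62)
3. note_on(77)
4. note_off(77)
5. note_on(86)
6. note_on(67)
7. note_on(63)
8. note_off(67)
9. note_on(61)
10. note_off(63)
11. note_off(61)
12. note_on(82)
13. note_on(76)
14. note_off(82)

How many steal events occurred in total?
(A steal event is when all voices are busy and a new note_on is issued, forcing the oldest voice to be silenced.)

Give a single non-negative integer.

Op 1: note_on(87): voice 0 is free -> assigned | voices=[87 -]
Op 2: note_on(62): voice 1 is free -> assigned | voices=[87 62]
Op 3: note_on(77): all voices busy, STEAL voice 0 (pitch 87, oldest) -> assign | voices=[77 62]
Op 4: note_off(77): free voice 0 | voices=[- 62]
Op 5: note_on(86): voice 0 is free -> assigned | voices=[86 62]
Op 6: note_on(67): all voices busy, STEAL voice 1 (pitch 62, oldest) -> assign | voices=[86 67]
Op 7: note_on(63): all voices busy, STEAL voice 0 (pitch 86, oldest) -> assign | voices=[63 67]
Op 8: note_off(67): free voice 1 | voices=[63 -]
Op 9: note_on(61): voice 1 is free -> assigned | voices=[63 61]
Op 10: note_off(63): free voice 0 | voices=[- 61]
Op 11: note_off(61): free voice 1 | voices=[- -]
Op 12: note_on(82): voice 0 is free -> assigned | voices=[82 -]
Op 13: note_on(76): voice 1 is free -> assigned | voices=[82 76]
Op 14: note_off(82): free voice 0 | voices=[- 76]

Answer: 3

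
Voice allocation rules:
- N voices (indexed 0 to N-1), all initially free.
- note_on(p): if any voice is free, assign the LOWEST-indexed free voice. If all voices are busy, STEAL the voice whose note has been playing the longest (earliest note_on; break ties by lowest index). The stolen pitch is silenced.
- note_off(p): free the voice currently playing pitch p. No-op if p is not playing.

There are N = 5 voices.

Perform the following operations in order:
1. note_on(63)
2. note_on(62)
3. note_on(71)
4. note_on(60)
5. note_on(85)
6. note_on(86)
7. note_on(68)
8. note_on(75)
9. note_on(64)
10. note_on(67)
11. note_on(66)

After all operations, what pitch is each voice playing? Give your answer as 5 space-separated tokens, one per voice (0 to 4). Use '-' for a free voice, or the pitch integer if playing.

Answer: 66 68 75 64 67

Derivation:
Op 1: note_on(63): voice 0 is free -> assigned | voices=[63 - - - -]
Op 2: note_on(62): voice 1 is free -> assigned | voices=[63 62 - - -]
Op 3: note_on(71): voice 2 is free -> assigned | voices=[63 62 71 - -]
Op 4: note_on(60): voice 3 is free -> assigned | voices=[63 62 71 60 -]
Op 5: note_on(85): voice 4 is free -> assigned | voices=[63 62 71 60 85]
Op 6: note_on(86): all voices busy, STEAL voice 0 (pitch 63, oldest) -> assign | voices=[86 62 71 60 85]
Op 7: note_on(68): all voices busy, STEAL voice 1 (pitch 62, oldest) -> assign | voices=[86 68 71 60 85]
Op 8: note_on(75): all voices busy, STEAL voice 2 (pitch 71, oldest) -> assign | voices=[86 68 75 60 85]
Op 9: note_on(64): all voices busy, STEAL voice 3 (pitch 60, oldest) -> assign | voices=[86 68 75 64 85]
Op 10: note_on(67): all voices busy, STEAL voice 4 (pitch 85, oldest) -> assign | voices=[86 68 75 64 67]
Op 11: note_on(66): all voices busy, STEAL voice 0 (pitch 86, oldest) -> assign | voices=[66 68 75 64 67]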